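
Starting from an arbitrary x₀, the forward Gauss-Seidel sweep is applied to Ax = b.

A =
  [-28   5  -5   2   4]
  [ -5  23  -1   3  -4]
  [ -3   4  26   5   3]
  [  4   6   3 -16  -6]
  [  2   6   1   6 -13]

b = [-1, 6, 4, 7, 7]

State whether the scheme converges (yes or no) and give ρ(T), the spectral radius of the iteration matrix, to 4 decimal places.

Diagonal D = diag(-28, 23, 26, -16, -13); L, U strict lower/upper.
GS T = -(D+L)⁻¹U: row 0 first, T[0,4] = -(4)/(-28) = +0.1429; later rows by forward substitution.
  T[0,:] = [+0.0000, +0.1786, -0.1786, +0.0714, +0.1429]
  T[1,:] = [+0.0000, +0.0388, +0.0047, -0.1149, +0.2050]
  T[2,:] = [+0.0000, +0.0146, -0.0213, -0.1664, -0.1304]
  T[3,:] = [+0.0000, +0.0619, -0.0469, -0.0564, -0.2869]
  T[4,:] = [+0.0000, +0.0751, -0.0486, -0.0809, -0.0259]
eigenvalue magnitudes: 0.2615, 0.1794, 0.0428, 0.0428, 0.0000.
spectral radius ρ = 0.2615; 0.2615 < 1: convergent.

yes, ρ = 0.2615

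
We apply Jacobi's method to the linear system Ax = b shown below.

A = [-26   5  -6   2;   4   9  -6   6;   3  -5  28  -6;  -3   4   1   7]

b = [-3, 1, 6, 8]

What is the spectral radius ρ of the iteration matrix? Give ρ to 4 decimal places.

0.7664

Diagonal D = diag(-26, 9, 28, 7); L, U strict lower/upper.
Jacobi: T = -D⁻¹(L+U), T[1,2] = -(-6)/(9) = +0.6667; T[1,1] = 0.
  T[0,:] = [+0.0000, +0.1923, -0.2308, +0.0769]
  T[1,:] = [-0.4444, +0.0000, +0.6667, -0.6667]
  T[2,:] = [-0.1071, +0.1786, +0.0000, +0.2143]
  T[3,:] = [+0.4286, -0.5714, -0.1429, +0.0000]
|λ(T)| sorted: 0.7664, 0.4050, 0.4050, 0.0232.
ρ(T) = max|λ| = 0.7664; 0.7664 < 1 ⇒ converges.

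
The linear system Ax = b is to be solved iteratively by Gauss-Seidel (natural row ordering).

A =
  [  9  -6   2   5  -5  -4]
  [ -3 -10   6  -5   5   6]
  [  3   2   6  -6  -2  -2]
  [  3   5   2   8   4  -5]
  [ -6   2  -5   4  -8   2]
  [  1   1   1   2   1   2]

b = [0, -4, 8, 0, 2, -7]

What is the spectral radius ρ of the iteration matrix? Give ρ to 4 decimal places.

Diagonal D = diag(9, -10, 6, 8, -8, 2); L, U strict lower/upper.
T_GS = -(D+L)⁻¹U: row 0 first, T[0,3] = -(5)/(9) = -0.5556; later rows by forward substitution.
  T[0,:] = [+0.0000 +0.6667 -0.2222 -0.5556 +0.5556 +0.4444]
  T[1,:] = [+0.0000 -0.2000 +0.6667 -0.3333 +0.3333 +0.4667]
  T[2,:] = [+0.0000 -0.2667 -0.1111 +1.3889 -0.0556 -0.0444]
  T[3,:] = [+0.0000 -0.0583 -0.3056 +0.0694 -0.9028 +0.1778]
  T[4,:] = [+0.0000 -0.4125 +0.2500 -0.5000 -0.7500 +0.1500]
  T[5,:] = [+0.0000 +0.1646 +0.0139 -0.0694 +0.8611 -0.6861]
|λ(T)| sorted: 1.5400, 0.8991, 0.8991, 0.3561, 0.0564, 0.0000.
ρ = 1.5400; 1.5400 > 1, so it fails to converge.

1.5400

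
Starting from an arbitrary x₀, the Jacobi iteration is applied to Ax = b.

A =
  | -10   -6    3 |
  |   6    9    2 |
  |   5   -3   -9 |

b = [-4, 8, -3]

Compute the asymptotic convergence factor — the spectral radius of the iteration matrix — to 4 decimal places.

0.8935

Write A = D+L+U with D = diag(-10, 9, -9).
Jacobi T = -D⁻¹(L+U): T[2,1] = -(-3)/(-9) = -0.3333; T[2,2] = 0.
  T[0,:] = [+0.0000 -0.6000 +0.3000]
  T[1,:] = [-0.6667 +0.0000 -0.2222]
  T[2,:] = [+0.5556 -0.3333 +0.0000]
eigenvalue magnitudes: 0.8935, 0.6518, 0.2417.
ρ(T) = max|λ| = 0.8935; 0.8935 < 1, so it converges for any x₀.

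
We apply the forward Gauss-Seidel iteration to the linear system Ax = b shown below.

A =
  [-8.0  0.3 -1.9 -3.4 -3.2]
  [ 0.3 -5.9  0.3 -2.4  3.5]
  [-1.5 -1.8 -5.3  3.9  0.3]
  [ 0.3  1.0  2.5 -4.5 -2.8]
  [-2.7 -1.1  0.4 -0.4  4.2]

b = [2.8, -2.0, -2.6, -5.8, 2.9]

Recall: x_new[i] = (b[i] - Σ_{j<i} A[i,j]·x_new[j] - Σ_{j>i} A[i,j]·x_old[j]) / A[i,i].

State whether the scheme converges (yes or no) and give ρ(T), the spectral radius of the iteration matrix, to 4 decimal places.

yes, ρ = 0.8251

A = D + L + U where D = diag(-8, -5.9, -5.3, -4.5, 4.2).
T_GS = -(D+L)⁻¹U: row 0 first, T[0,3] = -(-3.4)/(-8) = -0.4250; later rows by forward substitution.
  T[0,:] = [+0.0000, +0.0375, -0.2375, -0.4250, -0.4000]
  T[1,:] = [+0.0000, +0.0019, +0.0388, -0.4284, +0.5729]
  T[2,:] = [+0.0000, -0.0113, +0.0540, +1.0016, -0.0248]
  T[3,:] = [+0.0000, -0.0033, +0.0228, +0.4329, -0.5353]
  T[4,:] = [+0.0000, +0.0254, -0.1455, -0.4396, -0.1557]
|λ(T)| sorted: 0.8251, 0.2846, 0.2846, 0.0084, 0.0000.
spectral radius ρ = 0.8251; 0.8251 < 1, so it converges for any x₀.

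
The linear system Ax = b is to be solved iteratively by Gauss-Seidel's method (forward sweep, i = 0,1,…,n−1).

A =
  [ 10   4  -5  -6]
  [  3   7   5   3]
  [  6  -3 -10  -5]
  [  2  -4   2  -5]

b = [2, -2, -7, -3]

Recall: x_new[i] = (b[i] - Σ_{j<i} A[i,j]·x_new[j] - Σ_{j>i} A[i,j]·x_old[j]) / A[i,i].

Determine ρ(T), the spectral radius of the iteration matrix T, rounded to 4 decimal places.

Split A = D + L + U, D = diag(10, 7, -10, -5).
T_GS = -(D+L)⁻¹U: row 0 first, T[0,3] = -(-6)/(10) = +0.6000; later rows by forward substitution.
  T[0,:] = [+0.0000, -0.4000, +0.5000, +0.6000]
  T[1,:] = [+0.0000, +0.1714, -0.9286, -0.6857]
  T[2,:] = [+0.0000, -0.2914, +0.5786, +0.0657]
  T[3,:] = [+0.0000, -0.4137, +1.1743, +0.8149]
|eigenvalues of T|: 1.4859, 0.2395, 0.1606, 0.0000.
ρ(T) = max|λ| = 1.4859; 1.4859 > 1 ⇒ diverges.

1.4859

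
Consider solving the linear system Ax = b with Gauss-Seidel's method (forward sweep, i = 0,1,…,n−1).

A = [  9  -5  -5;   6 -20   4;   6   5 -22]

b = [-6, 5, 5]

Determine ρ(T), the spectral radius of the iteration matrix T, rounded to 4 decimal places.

0.4665

Split A = D + L + U, D = diag(9, -20, -22).
Gauss-Seidel: T = -(D+L)⁻¹U, row 0 first, T[0,2] = -(-5)/(9) = +0.5556; later rows by forward substitution.
  T[0,:] = [+0.0000 +0.5556 +0.5556]
  T[1,:] = [+0.0000 +0.1667 +0.3667]
  T[2,:] = [+0.0000 +0.1894 +0.2348]
moduli |λ_i(T)| = 0.4665, 0.0650, 0.0000.
ρ(T) = max|λ| = 0.4665; 0.4665 < 1, so it converges for any x₀.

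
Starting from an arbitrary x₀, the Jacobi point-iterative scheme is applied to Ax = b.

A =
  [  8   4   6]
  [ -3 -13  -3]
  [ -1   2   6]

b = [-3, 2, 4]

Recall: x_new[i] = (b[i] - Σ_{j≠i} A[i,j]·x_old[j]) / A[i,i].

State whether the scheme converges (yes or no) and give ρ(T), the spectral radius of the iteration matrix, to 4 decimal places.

Let D = diag(8, -13, 6); L, U the strict triangles.
Jacobi T = -D⁻¹(L+U): T[1,2] = -(-3)/(-13) = -0.2308; T[1,1] = 0.
  T[0,:] = [+0.0000  -0.5000  -0.7500]
  T[1,:] = [-0.2308  +0.0000  -0.2308]
  T[2,:] = [+0.1667  -0.3333  +0.0000]
|λ(T)| sorted: 0.4033, 0.3088, 0.3088.
spectral radius ρ = 0.4033; 0.4033 < 1, so it converges for any x₀.

yes, ρ = 0.4033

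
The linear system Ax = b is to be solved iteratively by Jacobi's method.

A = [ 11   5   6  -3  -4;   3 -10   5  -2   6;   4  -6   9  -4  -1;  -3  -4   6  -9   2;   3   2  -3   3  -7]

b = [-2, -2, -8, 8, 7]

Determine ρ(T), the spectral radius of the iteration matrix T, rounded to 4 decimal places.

1.1847

Let D = diag(11, -10, 9, -9, -7); L, U the strict triangles.
Jacobi: T = -D⁻¹(L+U), T[4,2] = -(-3)/(-7) = -0.4286; T[4,4] = 0.
  T[0,:] = [+0.0000 -0.4545 -0.5455 +0.2727 +0.3636]
  T[1,:] = [+0.3000 +0.0000 +0.5000 -0.2000 +0.6000]
  T[2,:] = [-0.4444 +0.6667 +0.0000 +0.4444 +0.1111]
  T[3,:] = [-0.3333 -0.4444 +0.6667 +0.0000 +0.2222]
  T[4,:] = [+0.4286 +0.2857 -0.4286 +0.4286 +0.0000]
|eigenvalues of T|: 1.1847, 0.6891, 0.6869, 0.6869, 0.5136.
ρ = 1.1847; 1.1847 > 1: divergent.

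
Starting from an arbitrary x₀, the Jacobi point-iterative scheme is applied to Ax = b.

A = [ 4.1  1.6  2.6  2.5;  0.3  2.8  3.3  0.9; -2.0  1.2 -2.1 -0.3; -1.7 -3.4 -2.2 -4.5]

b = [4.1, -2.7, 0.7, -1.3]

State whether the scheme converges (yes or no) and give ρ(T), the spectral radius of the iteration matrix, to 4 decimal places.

no, ρ = 1.2463

Let D = diag(4.1, 2.8, -2.1, -4.5); L, U the strict triangles.
Jacobi: T = -D⁻¹(L+U), T[1,2] = -(3.3)/(2.8) = -1.1786; T[1,1] = 0.
  T[0,:] = [+0.0000  -0.3902  -0.6341  -0.6098]
  T[1,:] = [-0.1071  +0.0000  -1.1786  -0.3214]
  T[2,:] = [-0.9524  +0.5714  +0.0000  -0.1429]
  T[3,:] = [-0.3778  -0.7556  -0.4889  +0.0000]
|eigenvalues of T|: 1.2463, 0.8078, 0.8078, 0.6775.
ρ(T) = max|λ| = 1.2463; 1.2463 > 1: divergent.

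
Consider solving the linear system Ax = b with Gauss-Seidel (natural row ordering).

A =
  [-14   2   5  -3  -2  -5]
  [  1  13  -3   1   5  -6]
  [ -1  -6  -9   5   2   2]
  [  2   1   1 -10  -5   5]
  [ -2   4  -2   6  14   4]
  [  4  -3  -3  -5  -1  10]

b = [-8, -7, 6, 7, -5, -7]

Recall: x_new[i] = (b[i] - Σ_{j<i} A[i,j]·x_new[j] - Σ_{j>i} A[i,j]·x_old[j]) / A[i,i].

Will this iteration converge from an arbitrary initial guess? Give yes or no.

yes

Diagonal D = diag(-14, 13, -9, -10, 14, 10); L, U strict lower/upper.
T_GS = -(D+L)⁻¹U: row 0 first, T[0,5] = -(-5)/(-14) = -0.3571; later rows by forward substitution.
  T[0,:] = [+0.0000 +0.1429 +0.3571 -0.2143 -0.1429 -0.3571]
  T[1,:] = [+0.0000 -0.0110 +0.2033 -0.0604 -0.3736 +0.4890]
  T[2,:] = [+0.0000 -0.0085 -0.1752 +0.6197 +0.4872 -0.0641]
  T[3,:] = [+0.0000 +0.0266 +0.0742 +0.0131 -0.5172 +0.4711]
  T[4,:] = [+0.0000 +0.0109 -0.0639 +0.0696 +0.3776 -0.6875]
  T[5,:] = [+0.0000 -0.0486 -0.1037 +0.2670 -0.1296 +0.4371]
moduli |λ_i(T)| = 0.8763, 0.3258, 0.3258, 0.1697, 0.0663, 0.0000.
ρ(T) = max|λ| = 0.8763; 0.8763 < 1: convergent.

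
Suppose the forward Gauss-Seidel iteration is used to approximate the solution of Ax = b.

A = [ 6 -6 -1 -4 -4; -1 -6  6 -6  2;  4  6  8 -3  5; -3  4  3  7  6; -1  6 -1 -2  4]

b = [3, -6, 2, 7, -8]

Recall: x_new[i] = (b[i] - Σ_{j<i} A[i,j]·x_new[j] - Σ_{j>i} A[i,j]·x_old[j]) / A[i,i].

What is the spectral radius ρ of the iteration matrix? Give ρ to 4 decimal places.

1.6232

Write A = D+L+U with D = diag(6, -6, 8, 7, 4).
T_GS = -(D+L)⁻¹U: row 0 first, T[0,3] = -(-4)/(6) = +0.6667; later rows by forward substitution.
  T[0,:] = [+0.0000 +1.0000 +0.1667 +0.6667 +0.6667]
  T[1,:] = [+0.0000 -0.1667 +0.9722 -1.1111 +0.2222]
  T[2,:] = [+0.0000 -0.3750 -0.8125 +0.8750 -1.1250]
  T[3,:] = [+0.0000 +0.6845 -0.1359 +0.5456 -0.2163]
  T[4,:] = [+0.0000 +0.7485 -1.6877 +2.3249 -0.5561]
moduli |λ_i(T)| = 1.6232, 0.7814, 0.7814, 0.0811, 0.0000.
ρ(T) = max|λ| = 1.6232; 1.6232 > 1 ⇒ diverges.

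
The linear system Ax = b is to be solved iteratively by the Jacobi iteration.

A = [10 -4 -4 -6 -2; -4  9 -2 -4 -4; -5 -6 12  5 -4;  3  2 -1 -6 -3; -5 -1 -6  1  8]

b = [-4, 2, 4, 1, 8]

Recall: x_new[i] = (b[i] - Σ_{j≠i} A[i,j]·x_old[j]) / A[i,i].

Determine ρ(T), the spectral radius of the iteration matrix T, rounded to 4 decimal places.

1.1944

A = D + L + U where D = diag(10, 9, 12, -6, 8).
Jacobi: T = -D⁻¹(L+U), T[2,3] = -(5)/(12) = -0.4167; T[2,2] = 0.
  T[0,:] = [+0.0000 +0.4000 +0.4000 +0.6000 +0.2000]
  T[1,:] = [+0.4444 +0.0000 +0.2222 +0.4444 +0.4444]
  T[2,:] = [+0.4167 +0.5000 +0.0000 -0.4167 +0.3333]
  T[3,:] = [+0.5000 +0.3333 -0.1667 +0.0000 -0.5000]
  T[4,:] = [+0.6250 +0.1250 +0.7500 -0.1250 +0.0000]
moduli |λ_i(T)| = 1.1944, 0.8464, 0.6721, 0.5928, 0.5928.
ρ = 1.1944; 1.1944 > 1 ⇒ diverges.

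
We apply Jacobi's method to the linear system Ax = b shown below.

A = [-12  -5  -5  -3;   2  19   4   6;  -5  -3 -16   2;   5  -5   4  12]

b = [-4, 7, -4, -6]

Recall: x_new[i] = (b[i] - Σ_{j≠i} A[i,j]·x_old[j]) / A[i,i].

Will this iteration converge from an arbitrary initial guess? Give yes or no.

yes

Write A = D+L+U with D = diag(-12, 19, -16, 12).
Jacobi: T = -D⁻¹(L+U), T[2,0] = -(-5)/(-16) = -0.3125; T[2,2] = 0.
  T[0,:] = [+0.0000, -0.4167, -0.4167, -0.2500]
  T[1,:] = [-0.1053, +0.0000, -0.2105, -0.3158]
  T[2,:] = [-0.3125, -0.1875, +0.0000, +0.1250]
  T[3,:] = [-0.4167, +0.4167, -0.3333, +0.0000]
eigenvalue magnitudes: 0.6346, 0.3970, 0.3970, 0.3133.
ρ(T) = max|λ| = 0.6346; 0.6346 < 1: convergent.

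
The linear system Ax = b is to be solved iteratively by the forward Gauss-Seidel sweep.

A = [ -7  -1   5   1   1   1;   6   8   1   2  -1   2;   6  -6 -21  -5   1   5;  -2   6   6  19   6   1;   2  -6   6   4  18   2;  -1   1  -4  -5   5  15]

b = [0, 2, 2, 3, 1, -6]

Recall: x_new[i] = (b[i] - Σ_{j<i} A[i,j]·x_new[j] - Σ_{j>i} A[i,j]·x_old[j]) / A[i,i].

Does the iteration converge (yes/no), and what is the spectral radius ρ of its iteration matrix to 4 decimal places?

yes, ρ = 0.8350

A = D + L + U where D = diag(-7, 8, -21, 19, 18, 15).
T_GS = -(D+L)⁻¹U: row 0 first, T[0,3] = -(1)/(-7) = +0.1429; later rows by forward substitution.
  T[0,:] = [+0.0000, -0.1429, +0.7143, +0.1429, +0.1429, +0.1429]
  T[1,:] = [+0.0000, +0.1071, -0.6607, -0.3571, +0.0179, -0.3571]
  T[2,:] = [+0.0000, -0.0714, +0.3929, -0.0952, +0.0833, +0.3810]
  T[3,:] = [+0.0000, -0.0263, +0.1598, +0.1579, -0.3327, -0.0451]
  T[4,:] = [+0.0000, +0.0812, -0.4661, -0.1383, +0.0362, -0.3630]
  T[5,:] = [+0.0000, -0.0716, +0.4050, +0.1067, -0.0924, +0.2409]
|λ(T)| sorted: 0.8350, 0.2436, 0.0984, 0.0262, 0.0190, 0.0000.
ρ = 0.8350; 0.8350 < 1, so it converges for any x₀.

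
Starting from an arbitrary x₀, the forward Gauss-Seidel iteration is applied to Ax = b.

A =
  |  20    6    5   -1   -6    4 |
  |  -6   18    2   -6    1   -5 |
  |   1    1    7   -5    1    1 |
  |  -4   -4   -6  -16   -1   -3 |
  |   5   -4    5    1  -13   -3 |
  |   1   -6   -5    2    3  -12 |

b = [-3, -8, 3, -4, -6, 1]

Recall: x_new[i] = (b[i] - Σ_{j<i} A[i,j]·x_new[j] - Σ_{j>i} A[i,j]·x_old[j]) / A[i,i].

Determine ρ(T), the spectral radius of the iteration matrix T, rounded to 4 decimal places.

0.6552

Split A = D + L + U, D = diag(20, 18, 7, -16, -13, -12).
T_GS = -(D+L)⁻¹U: row 0 first, T[0,5] = -(4)/(20) = -0.2000; later rows by forward substitution.
  T[0,:] = [+0.0000  -0.3000  -0.2500  +0.0500  +0.3000  -0.2000]
  T[1,:] = [+0.0000  -0.1000  -0.1944  +0.3500  +0.0444  +0.2111]
  T[2,:] = [+0.0000  +0.0571  +0.0635  +0.6571  -0.1921  -0.1444]
  T[3,:] = [+0.0000  +0.0786  +0.0873  -0.3464  -0.0766  -0.1361]
  T[4,:] = [+0.0000  -0.0566  -0.0052  +0.1376  +0.0219  -0.4387]
  T[5,:] = [+0.0000  +0.0001  +0.0632  -0.4680  +0.0755  -0.1944]
eigenvalue magnitudes: 0.6552, 0.2256, 0.2256, 0.0308, 0.0278, 0.0000.
spectral radius ρ = 0.6552; 0.6552 < 1: convergent.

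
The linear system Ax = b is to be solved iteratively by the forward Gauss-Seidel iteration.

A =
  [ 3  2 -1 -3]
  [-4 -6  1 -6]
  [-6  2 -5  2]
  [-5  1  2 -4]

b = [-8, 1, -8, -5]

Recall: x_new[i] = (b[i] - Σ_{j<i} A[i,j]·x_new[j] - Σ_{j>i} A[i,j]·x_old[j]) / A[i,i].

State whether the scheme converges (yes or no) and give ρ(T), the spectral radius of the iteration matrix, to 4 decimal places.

no, ρ = 1.5295

Let D = diag(3, -6, -5, -4); L, U the strict triangles.
T_GS = -(D+L)⁻¹U: row 0 first, T[0,2] = -(-1)/(3) = +0.3333; later rows by forward substitution.
  T[0,:] = [+0.0000  -0.6667  +0.3333  +1.0000]
  T[1,:] = [+0.0000  +0.4444  -0.0556  -1.6667]
  T[2,:] = [+0.0000  +0.9778  -0.4222  -1.4667]
  T[3,:] = [+0.0000  +1.4333  -0.6417  -2.4000]
|λ(T)| sorted: 1.5295, 0.8891, 0.0409, 0.0000.
ρ = 1.5295; 1.5295 > 1: divergent.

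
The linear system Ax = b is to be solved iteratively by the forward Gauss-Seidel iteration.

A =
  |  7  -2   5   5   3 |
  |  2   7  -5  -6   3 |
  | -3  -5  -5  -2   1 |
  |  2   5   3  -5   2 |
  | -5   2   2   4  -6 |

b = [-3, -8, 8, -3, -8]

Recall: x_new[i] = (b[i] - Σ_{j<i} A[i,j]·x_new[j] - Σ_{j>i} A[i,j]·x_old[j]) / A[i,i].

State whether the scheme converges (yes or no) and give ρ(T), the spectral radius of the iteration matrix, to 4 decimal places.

A = D + L + U where D = diag(7, 7, -5, -5, -6).
GS T = -(D+L)⁻¹U: row 0 first, T[0,4] = -(3)/(7) = -0.4286; later rows by forward substitution.
  T[0,:] = [+0.0000, +0.2857, -0.7143, -0.7143, -0.4286]
  T[1,:] = [+0.0000, -0.0816, +0.9184, +1.0612, -0.3061]
  T[2,:] = [+0.0000, -0.0898, -0.4898, -1.0327, +0.7633]
  T[3,:] = [+0.0000, -0.0212, +0.3388, +0.1559, +0.3804]
  T[4,:] = [+0.0000, -0.3094, +0.9639, +0.7087, +0.7631]
|roots of det(T-λI)|: 1.1624, 0.9132, 0.1601, 0.1601, 0.0000.
ρ = 1.1624; 1.1624 > 1 ⇒ diverges.

no, ρ = 1.1624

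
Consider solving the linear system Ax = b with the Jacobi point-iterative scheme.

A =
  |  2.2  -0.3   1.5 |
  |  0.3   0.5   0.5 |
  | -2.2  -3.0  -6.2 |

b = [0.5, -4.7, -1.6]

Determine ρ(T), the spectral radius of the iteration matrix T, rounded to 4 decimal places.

0.9001

Split A = D + L + U, D = diag(2.2, 0.5, -6.2).
T_J = -D⁻¹(L+U): T[0,2] = -(1.5)/(2.2) = -0.6818; T[0,0] = 0.
  T[0,:] = [+0.0000 +0.1364 -0.6818]
  T[1,:] = [-0.6000 +0.0000 -1.0000]
  T[2,:] = [-0.3548 -0.4839 +0.0000]
|eigenvalues of T|: 0.9001, 0.6408, 0.2593.
ρ = 0.9001; 0.9001 < 1, so it converges for any x₀.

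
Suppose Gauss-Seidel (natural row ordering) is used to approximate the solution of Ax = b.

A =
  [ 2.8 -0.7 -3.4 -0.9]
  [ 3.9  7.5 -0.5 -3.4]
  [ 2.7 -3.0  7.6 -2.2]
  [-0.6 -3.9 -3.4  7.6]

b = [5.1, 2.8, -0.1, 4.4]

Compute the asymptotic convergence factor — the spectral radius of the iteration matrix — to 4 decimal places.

0.5827

Diagonal D = diag(2.8, 7.5, 7.6, 7.6); L, U strict lower/upper.
GS T = -(D+L)⁻¹U: row 0 first, T[0,3] = -(-0.9)/(2.8) = +0.3214; later rows by forward substitution.
  T[0,:] = [+0.0000  +0.2500  +1.2143  +0.3214]
  T[1,:] = [+0.0000  -0.1300  -0.5648  +0.2862]
  T[2,:] = [+0.0000  -0.1401  -0.6543  +0.2883]
  T[3,:] = [+0.0000  -0.1097  -0.4867  +0.3012]
|eigenvalues of T|: 0.5827, 0.1057, 0.0062, 0.0000.
spectral radius ρ = 0.5827; 0.5827 < 1, so it converges for any x₀.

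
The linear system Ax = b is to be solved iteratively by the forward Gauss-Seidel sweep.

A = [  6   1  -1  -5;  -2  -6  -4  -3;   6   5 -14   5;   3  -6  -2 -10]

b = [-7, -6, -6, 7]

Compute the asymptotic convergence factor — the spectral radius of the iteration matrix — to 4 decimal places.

Let D = diag(6, -6, -14, -10); L, U the strict triangles.
T_GS = -(D+L)⁻¹U: row 0 first, T[0,3] = -(-5)/(6) = +0.8333; later rows by forward substitution.
  T[0,:] = [+0.0000 -0.1667 +0.1667 +0.8333]
  T[1,:] = [+0.0000 +0.0556 -0.7222 -0.7778]
  T[2,:] = [+0.0000 -0.0516 -0.1865 +0.4365]
  T[3,:] = [+0.0000 -0.0730 +0.5206 +0.6294]
|λ(T)| sorted: 0.9483, 0.4200, 0.0299, 0.0000.
spectral radius ρ = 0.9483; 0.9483 < 1 ⇒ converges.

0.9483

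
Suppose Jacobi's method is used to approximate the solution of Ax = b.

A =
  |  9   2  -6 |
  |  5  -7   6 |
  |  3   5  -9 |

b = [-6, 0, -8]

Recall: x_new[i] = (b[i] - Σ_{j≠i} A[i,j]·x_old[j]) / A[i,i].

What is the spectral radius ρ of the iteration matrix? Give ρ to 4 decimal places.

0.8769

Write A = D+L+U with D = diag(9, -7, -9).
Jacobi T = -D⁻¹(L+U): T[0,2] = -(-6)/(9) = +0.6667; T[0,0] = 0.
  T[0,:] = [+0.0000 -0.2222 +0.6667]
  T[1,:] = [+0.7143 +0.0000 +0.8571]
  T[2,:] = [+0.3333 +0.5556 +0.0000]
|roots of det(T-λI)|: 0.8769, 0.4788, 0.4788.
ρ = 0.8769; 0.8769 < 1: convergent.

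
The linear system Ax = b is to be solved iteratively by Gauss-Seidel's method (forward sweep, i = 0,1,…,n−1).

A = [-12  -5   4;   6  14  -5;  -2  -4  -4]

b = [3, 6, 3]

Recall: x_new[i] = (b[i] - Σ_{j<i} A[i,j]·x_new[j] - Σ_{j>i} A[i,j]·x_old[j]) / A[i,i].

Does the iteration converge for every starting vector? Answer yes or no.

yes

Diagonal D = diag(-12, 14, -4); L, U strict lower/upper.
Gauss-Seidel: T = -(D+L)⁻¹U, row 0 first, T[0,1] = -(-5)/(-12) = -0.4167; later rows by forward substitution.
  T[0,:] = [+0.0000 -0.4167 +0.3333]
  T[1,:] = [+0.0000 +0.1786 +0.2143]
  T[2,:] = [+0.0000 +0.0298 -0.3810]
moduli |λ_i(T)| = 0.3921, 0.1897, 0.0000.
ρ(T) = max|λ| = 0.3921; 0.3921 < 1: convergent.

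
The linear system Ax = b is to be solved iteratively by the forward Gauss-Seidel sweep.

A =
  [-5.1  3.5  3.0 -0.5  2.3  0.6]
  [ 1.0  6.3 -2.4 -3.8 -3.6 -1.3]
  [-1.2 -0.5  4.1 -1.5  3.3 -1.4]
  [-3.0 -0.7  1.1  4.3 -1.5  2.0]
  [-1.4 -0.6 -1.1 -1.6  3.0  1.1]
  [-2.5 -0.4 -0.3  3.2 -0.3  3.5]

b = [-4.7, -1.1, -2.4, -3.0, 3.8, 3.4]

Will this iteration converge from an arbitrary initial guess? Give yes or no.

no

Let D = diag(-5.1, 6.3, 4.1, 4.3, 3, 3.5); L, U the strict triangles.
GS T = -(D+L)⁻¹U: row 0 first, T[0,5] = -(0.6)/(-5.1) = +0.1176; later rows by forward substitution.
  T[0,:] = [+0.0000, +0.6863, +0.5882, -0.0980, +0.4510, +0.1176]
  T[1,:] = [+0.0000, -0.1089, +0.2876, +0.6187, +0.4998, +0.1877]
  T[2,:] = [+0.0000, +0.1876, +0.2072, +0.4126, -0.6119, +0.3988]
  T[3,:] = [+0.0000, +0.4131, +0.4042, -0.0732, +0.9014, -0.4545]
  T[4,:] = [+0.0000, +0.5876, +0.6236, +0.1902, +0.5668, -0.3704]
  T[5,:] = [+0.0000, +0.1665, +0.1547, +0.1193, -0.4487, +0.5235]
|roots of det(T-λI)|: 1.2124, 0.6666, 0.4900, 0.1485, 0.1485, 0.0000.
ρ(T) = max|λ| = 1.2124; 1.2124 > 1 ⇒ diverges.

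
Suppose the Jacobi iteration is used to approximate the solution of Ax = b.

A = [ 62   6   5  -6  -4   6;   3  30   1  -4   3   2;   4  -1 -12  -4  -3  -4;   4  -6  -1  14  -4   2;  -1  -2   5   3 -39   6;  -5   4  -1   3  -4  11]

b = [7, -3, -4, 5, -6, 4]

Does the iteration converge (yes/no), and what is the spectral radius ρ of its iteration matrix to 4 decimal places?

yes, ρ = 0.4145

A = D + L + U where D = diag(62, 30, -12, 14, -39, 11).
T_J = -D⁻¹(L+U): T[3,1] = -(-6)/(14) = +0.4286; T[3,3] = 0.
  T[0,:] = [+0.0000  -0.0968  -0.0806  +0.0968  +0.0645  -0.0968]
  T[1,:] = [-0.1000  +0.0000  -0.0333  +0.1333  -0.1000  -0.0667]
  T[2,:] = [+0.3333  -0.0833  +0.0000  -0.3333  -0.2500  -0.3333]
  T[3,:] = [-0.2857  +0.4286  +0.0714  +0.0000  +0.2857  -0.1429]
  T[4,:] = [-0.0256  -0.0513  +0.1282  +0.0769  +0.0000  +0.1538]
  T[5,:] = [+0.4545  -0.3636  +0.0909  -0.2727  +0.3636  +0.0000]
moduli |λ_i(T)| = 0.4145, 0.3386, 0.3386, 0.3171, 0.0494, 0.0363.
ρ = 0.4145; 0.4145 < 1: convergent.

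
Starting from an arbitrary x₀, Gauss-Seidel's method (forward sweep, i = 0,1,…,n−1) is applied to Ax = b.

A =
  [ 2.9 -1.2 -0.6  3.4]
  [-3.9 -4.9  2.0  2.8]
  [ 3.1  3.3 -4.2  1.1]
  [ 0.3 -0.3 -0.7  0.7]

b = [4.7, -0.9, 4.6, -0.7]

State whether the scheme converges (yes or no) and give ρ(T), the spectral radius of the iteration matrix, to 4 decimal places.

no, ρ = 1.6732

Write A = D+L+U with D = diag(2.9, -4.9, -4.2, 0.7).
Gauss-Seidel: T = -(D+L)⁻¹U, row 0 first, T[0,2] = -(-0.6)/(2.9) = +0.2069; later rows by forward substitution.
  T[0,:] = [+0.0000, +0.4138, +0.2069, -1.1724]
  T[1,:] = [+0.0000, -0.3293, +0.2435, +1.5046]
  T[2,:] = [+0.0000, +0.0466, +0.3440, +0.5787]
  T[3,:] = [+0.0000, -0.2718, +0.3597, +1.7260]
moduli |λ_i(T)| = 1.6732, 0.1454, 0.0779, 0.0000.
ρ = 1.6732; 1.6732 > 1, so it fails to converge.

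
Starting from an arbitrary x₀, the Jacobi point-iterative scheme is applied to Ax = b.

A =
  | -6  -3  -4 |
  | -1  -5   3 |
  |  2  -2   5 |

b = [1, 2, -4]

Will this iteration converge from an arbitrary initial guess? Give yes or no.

yes

Let D = diag(-6, -5, 5); L, U the strict triangles.
Jacobi T = -D⁻¹(L+U): T[0,2] = -(-4)/(-6) = -0.6667; T[0,0] = 0.
  T[0,:] = [+0.0000 -0.5000 -0.6667]
  T[1,:] = [-0.2000 +0.0000 +0.6000]
  T[2,:] = [-0.4000 +0.4000 +0.0000]
moduli |λ_i(T)| = 0.8947, 0.5271, 0.3676.
ρ = 0.8947; 0.8947 < 1 ⇒ converges.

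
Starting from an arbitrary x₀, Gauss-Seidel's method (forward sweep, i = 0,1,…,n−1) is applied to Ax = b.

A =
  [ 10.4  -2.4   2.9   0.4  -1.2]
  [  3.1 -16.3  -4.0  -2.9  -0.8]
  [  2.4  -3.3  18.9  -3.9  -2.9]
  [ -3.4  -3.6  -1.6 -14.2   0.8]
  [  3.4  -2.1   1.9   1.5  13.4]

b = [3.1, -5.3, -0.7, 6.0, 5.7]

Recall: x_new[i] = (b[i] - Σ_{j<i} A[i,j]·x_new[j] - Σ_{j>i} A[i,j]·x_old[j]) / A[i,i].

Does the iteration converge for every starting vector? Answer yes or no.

Diagonal D = diag(10.4, -16.3, 18.9, -14.2, 13.4); L, U strict lower/upper.
Gauss-Seidel: T = -(D+L)⁻¹U, row 0 first, T[0,2] = -(2.9)/(10.4) = -0.2788; later rows by forward substitution.
  T[0,:] = [+0.0000  +0.2308  -0.2788  -0.0385  +0.1154]
  T[1,:] = [+0.0000  +0.0439  -0.2984  -0.1852  -0.0271]
  T[2,:] = [+0.0000  -0.0216  -0.0167  +0.1789  +0.1340]
  T[3,:] = [+0.0000  -0.0639  +0.1443  +0.0360  +0.0205]
  T[4,:] = [+0.0000  -0.0414  +0.0102  -0.0487  -0.0548]
moduli |λ_i(T)| = 0.2739, 0.1203, 0.1203, 0.0421, 0.0000.
ρ(T) = max|λ| = 0.2739; 0.2739 < 1 ⇒ converges.

yes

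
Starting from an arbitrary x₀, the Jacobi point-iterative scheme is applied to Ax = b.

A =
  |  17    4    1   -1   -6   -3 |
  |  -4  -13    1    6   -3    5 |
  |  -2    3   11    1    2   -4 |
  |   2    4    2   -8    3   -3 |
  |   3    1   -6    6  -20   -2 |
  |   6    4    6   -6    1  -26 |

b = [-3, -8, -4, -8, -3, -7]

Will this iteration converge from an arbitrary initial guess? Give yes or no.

Diagonal D = diag(17, -13, 11, -8, -20, -26); L, U strict lower/upper.
T_J = -D⁻¹(L+U): T[0,2] = -(1)/(17) = -0.0588; T[0,0] = 0.
  T[0,:] = [+0.0000 -0.2353 -0.0588 +0.0588 +0.3529 +0.1765]
  T[1,:] = [-0.3077 +0.0000 +0.0769 +0.4615 -0.2308 +0.3846]
  T[2,:] = [+0.1818 -0.2727 +0.0000 -0.0909 -0.1818 +0.3636]
  T[3,:] = [+0.2500 +0.5000 +0.2500 +0.0000 +0.3750 -0.3750]
  T[4,:] = [+0.1500 +0.0500 -0.3000 +0.3000 +0.0000 -0.1000]
  T[5,:] = [+0.2308 +0.1538 +0.2308 -0.2308 +0.0385 +0.0000]
|eigenvalues of T|: 0.9312, 0.4924, 0.4708, 0.4708, 0.3979, 0.0297.
ρ(T) = max|λ| = 0.9312; 0.9312 < 1: convergent.

yes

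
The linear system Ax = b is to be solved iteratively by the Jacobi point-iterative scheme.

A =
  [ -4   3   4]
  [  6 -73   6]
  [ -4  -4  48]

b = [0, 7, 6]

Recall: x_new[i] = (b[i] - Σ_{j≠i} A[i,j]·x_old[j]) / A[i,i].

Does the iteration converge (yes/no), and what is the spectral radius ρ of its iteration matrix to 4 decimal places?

Split A = D + L + U, D = diag(-4, -73, 48).
T_J = -D⁻¹(L+U): T[2,0] = -(-4)/(48) = +0.0833; T[2,2] = 0.
  T[0,:] = [+0.0000, +0.7500, +1.0000]
  T[1,:] = [+0.0822, +0.0000, +0.0822]
  T[2,:] = [+0.0833, +0.0833, +0.0000]
eigenvalue magnitudes: 0.4243, 0.3417, 0.0827.
ρ = 0.4243; 0.4243 < 1: convergent.

yes, ρ = 0.4243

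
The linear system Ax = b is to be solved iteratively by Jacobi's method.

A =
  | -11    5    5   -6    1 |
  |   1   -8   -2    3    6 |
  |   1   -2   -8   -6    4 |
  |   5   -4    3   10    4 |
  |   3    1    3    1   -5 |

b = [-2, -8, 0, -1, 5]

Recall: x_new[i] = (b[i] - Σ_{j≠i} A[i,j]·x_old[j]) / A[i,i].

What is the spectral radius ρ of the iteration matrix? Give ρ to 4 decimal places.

1.1744

Write A = D+L+U with D = diag(-11, -8, -8, 10, -5).
Jacobi: T = -D⁻¹(L+U), T[2,0] = -(1)/(-8) = +0.1250; T[2,2] = 0.
  T[0,:] = [+0.0000, +0.4545, +0.4545, -0.5455, +0.0909]
  T[1,:] = [+0.1250, +0.0000, -0.2500, +0.3750, +0.7500]
  T[2,:] = [+0.1250, -0.2500, +0.0000, -0.7500, +0.5000]
  T[3,:] = [-0.5000, +0.4000, -0.3000, +0.0000, -0.4000]
  T[4,:] = [+0.6000, +0.2000, +0.6000, +0.2000, +0.0000]
|λ(T)| sorted: 1.1744, 0.9531, 0.9531, 0.5652, 0.1275.
ρ(T) = max|λ| = 1.1744; 1.1744 > 1, so it fails to converge.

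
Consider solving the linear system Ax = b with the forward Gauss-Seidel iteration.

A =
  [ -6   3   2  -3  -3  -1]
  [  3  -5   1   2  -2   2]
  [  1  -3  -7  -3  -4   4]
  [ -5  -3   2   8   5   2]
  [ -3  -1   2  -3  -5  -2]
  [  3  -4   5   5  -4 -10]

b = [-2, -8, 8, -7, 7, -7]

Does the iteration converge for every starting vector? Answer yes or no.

no

Split A = D + L + U, D = diag(-6, -5, -7, 8, -5, -10).
Gauss-Seidel: T = -(D+L)⁻¹U, row 0 first, T[0,5] = -(-1)/(-6) = -0.1667; later rows by forward substitution.
  T[0,:] = [+0.0000  +0.5000  +0.3333  -0.5000  -0.5000  -0.1667]
  T[1,:] = [+0.0000  +0.3000  +0.4000  +0.1000  -0.7000  +0.3000]
  T[2,:] = [+0.0000  -0.0571  -0.1238  -0.5429  -0.3429  +0.4190]
  T[3,:] = [+0.0000  +0.4393  +0.3893  -0.1393  -1.1143  -0.3464]
  T[4,:] = [+0.0000  -0.6464  -0.5631  +0.1464  +0.9714  +0.0155]
  T[5,:] = [+0.0000  +0.4796  +0.2980  -0.5896  -0.9871  -0.1399]
|eigenvalues of T|: 1.4325, 0.4766, 0.4766, 0.3808, 0.0259, 0.0000.
ρ(T) = max|λ| = 1.4325; 1.4325 > 1: divergent.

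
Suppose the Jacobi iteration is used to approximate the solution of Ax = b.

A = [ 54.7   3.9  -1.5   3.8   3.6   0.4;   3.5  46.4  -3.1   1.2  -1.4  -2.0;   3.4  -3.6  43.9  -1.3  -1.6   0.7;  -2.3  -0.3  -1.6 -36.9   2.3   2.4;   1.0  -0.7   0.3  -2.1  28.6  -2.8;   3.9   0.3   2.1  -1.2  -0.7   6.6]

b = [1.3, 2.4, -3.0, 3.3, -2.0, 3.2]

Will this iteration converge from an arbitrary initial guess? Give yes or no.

yes

Let D = diag(54.7, 46.4, 43.9, -36.9, 28.6, 6.6); L, U the strict triangles.
T_J = -D⁻¹(L+U): T[3,5] = -(2.4)/(-36.9) = +0.0650; T[3,3] = 0.
  T[0,:] = [+0.0000 -0.0713 +0.0274 -0.0695 -0.0658 -0.0073]
  T[1,:] = [-0.0754 +0.0000 +0.0668 -0.0259 +0.0302 +0.0431]
  T[2,:] = [-0.0774 +0.0820 +0.0000 +0.0296 +0.0364 -0.0159]
  T[3,:] = [-0.0623 -0.0081 -0.0434 +0.0000 +0.0623 +0.0650]
  T[4,:] = [-0.0350 +0.0245 -0.0105 +0.0734 +0.0000 +0.0979]
  T[5,:] = [-0.5909 -0.0455 -0.3182 +0.1818 +0.1061 +0.0000]
|eigenvalues of T|: 0.2497, 0.1764, 0.1764, 0.1316, 0.0818, 0.0299.
ρ = 0.2497; 0.2497 < 1 ⇒ converges.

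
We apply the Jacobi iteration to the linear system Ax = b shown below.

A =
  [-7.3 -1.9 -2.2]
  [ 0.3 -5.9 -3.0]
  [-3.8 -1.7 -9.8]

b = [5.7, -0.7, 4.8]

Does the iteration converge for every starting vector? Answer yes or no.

Write A = D+L+U with D = diag(-7.3, -5.9, -9.8).
Jacobi T = -D⁻¹(L+U): T[0,2] = -(-2.2)/(-7.3) = -0.3014; T[0,0] = 0.
  T[0,:] = [+0.0000 -0.2603 -0.3014]
  T[1,:] = [+0.0508 +0.0000 -0.5085]
  T[2,:] = [-0.3878 -0.1735 +0.0000]
moduli |λ_i(T)| = 0.5322, 0.3024, 0.3024.
ρ(T) = max|λ| = 0.5322; 0.5322 < 1 ⇒ converges.

yes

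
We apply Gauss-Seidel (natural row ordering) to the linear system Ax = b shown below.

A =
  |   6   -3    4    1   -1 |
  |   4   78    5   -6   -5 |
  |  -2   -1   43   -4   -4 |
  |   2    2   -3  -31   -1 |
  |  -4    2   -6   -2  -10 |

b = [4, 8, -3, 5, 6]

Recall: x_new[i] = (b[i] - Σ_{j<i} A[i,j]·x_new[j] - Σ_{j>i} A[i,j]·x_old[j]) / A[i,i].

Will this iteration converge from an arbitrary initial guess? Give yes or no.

A = D + L + U where D = diag(6, 78, 43, -31, -10).
T_GS = -(D+L)⁻¹U: row 0 first, T[0,3] = -(1)/(6) = -0.1667; later rows by forward substitution.
  T[0,:] = [+0.0000, +0.5000, -0.6667, -0.1667, +0.1667]
  T[1,:] = [+0.0000, -0.0256, -0.0299, +0.0855, +0.0556]
  T[2,:] = [+0.0000, +0.0227, -0.0317, +0.0873, +0.1021]
  T[3,:] = [+0.0000, +0.0284, -0.0419, -0.0137, -0.0278]
  T[4,:] = [+0.0000, -0.2244, +0.2881, +0.0341, -0.1112]
|eigenvalues of T|: 0.1776, 0.0907, 0.0489, 0.0489, 0.0000.
ρ = 0.1776; 0.1776 < 1: convergent.

yes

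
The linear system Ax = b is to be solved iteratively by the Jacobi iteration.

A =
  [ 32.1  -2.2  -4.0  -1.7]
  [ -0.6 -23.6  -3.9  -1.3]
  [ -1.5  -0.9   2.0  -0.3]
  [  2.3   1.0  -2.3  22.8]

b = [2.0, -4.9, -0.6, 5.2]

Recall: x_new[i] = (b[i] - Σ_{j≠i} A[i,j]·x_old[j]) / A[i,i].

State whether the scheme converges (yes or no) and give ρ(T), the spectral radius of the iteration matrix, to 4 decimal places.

A = D + L + U where D = diag(32.1, -23.6, 2, 22.8).
T_J = -D⁻¹(L+U): T[2,3] = -(-0.3)/(2) = +0.1500; T[2,2] = 0.
  T[0,:] = [+0.0000 +0.0685 +0.1246 +0.0530]
  T[1,:] = [-0.0254 +0.0000 -0.1653 -0.0551]
  T[2,:] = [+0.7500 +0.4500 +0.0000 +0.1500]
  T[3,:] = [-0.1009 -0.0439 +0.1009 +0.0000]
moduli |λ_i(T)| = 0.2495, 0.1926, 0.1926, 0.0164.
spectral radius ρ = 0.2495; 0.2495 < 1, so it converges for any x₀.

yes, ρ = 0.2495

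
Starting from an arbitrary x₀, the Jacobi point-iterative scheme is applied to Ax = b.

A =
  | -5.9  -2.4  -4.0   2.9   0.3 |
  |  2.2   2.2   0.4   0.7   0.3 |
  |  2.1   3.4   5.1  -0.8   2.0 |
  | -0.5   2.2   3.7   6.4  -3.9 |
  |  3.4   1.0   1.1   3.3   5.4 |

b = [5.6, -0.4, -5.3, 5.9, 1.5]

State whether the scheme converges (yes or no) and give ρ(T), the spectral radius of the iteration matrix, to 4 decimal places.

no, ρ = 1.2018

Write A = D+L+U with D = diag(-5.9, 2.2, 5.1, 6.4, 5.4).
T_J = -D⁻¹(L+U): T[0,4] = -(0.3)/(-5.9) = +0.0508; T[0,0] = 0.
  T[0,:] = [+0.0000, -0.4068, -0.6780, +0.4915, +0.0508]
  T[1,:] = [-1.0000, +0.0000, -0.1818, -0.3182, -0.1364]
  T[2,:] = [-0.4118, -0.6667, +0.0000, +0.1569, -0.3922]
  T[3,:] = [+0.0781, -0.3438, -0.5781, +0.0000, +0.6094]
  T[4,:] = [-0.6296, -0.1852, -0.2037, -0.6111, +0.0000]
|λ(T)| sorted: 1.2018, 0.8322, 0.8322, 0.3673, 0.3673.
spectral radius ρ = 1.2018; 1.2018 > 1 ⇒ diverges.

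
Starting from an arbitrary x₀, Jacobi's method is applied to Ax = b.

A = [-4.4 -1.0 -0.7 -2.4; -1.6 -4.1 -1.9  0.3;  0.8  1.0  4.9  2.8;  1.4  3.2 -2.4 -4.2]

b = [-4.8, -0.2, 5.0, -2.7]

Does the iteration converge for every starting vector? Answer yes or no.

yes

Split A = D + L + U, D = diag(-4.4, -4.1, 4.9, -4.2).
Jacobi T = -D⁻¹(L+U): T[3,1] = -(3.2)/(-4.2) = +0.7619; T[3,3] = 0.
  T[0,:] = [+0.0000  -0.2273  -0.1591  -0.5455]
  T[1,:] = [-0.3902  +0.0000  -0.4634  +0.0732]
  T[2,:] = [-0.1633  -0.2041  +0.0000  -0.5714]
  T[3,:] = [+0.3333  +0.7619  -0.5714  +0.0000]
moduli |λ_i(T)| = 0.8320, 0.6787, 0.6787, 0.1766.
ρ(T) = max|λ| = 0.8320; 0.8320 < 1 ⇒ converges.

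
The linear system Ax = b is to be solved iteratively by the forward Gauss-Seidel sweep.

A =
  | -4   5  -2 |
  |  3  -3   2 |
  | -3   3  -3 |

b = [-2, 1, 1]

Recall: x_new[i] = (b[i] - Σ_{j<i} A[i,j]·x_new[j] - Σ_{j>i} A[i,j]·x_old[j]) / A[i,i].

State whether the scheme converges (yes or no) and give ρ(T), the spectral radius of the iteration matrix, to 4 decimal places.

no, ρ = 1.2500

Diagonal D = diag(-4, -3, -3); L, U strict lower/upper.
GS T = -(D+L)⁻¹U: row 0 first, T[0,1] = -(5)/(-4) = +1.2500; later rows by forward substitution.
  T[0,:] = [+0.0000, +1.2500, -0.5000]
  T[1,:] = [+0.0000, +1.2500, +0.1667]
  T[2,:] = [+0.0000, +0.0000, +0.6667]
moduli |λ_i(T)| = 1.2500, 0.6667, 0.0000.
ρ = 1.2500; 1.2500 > 1 ⇒ diverges.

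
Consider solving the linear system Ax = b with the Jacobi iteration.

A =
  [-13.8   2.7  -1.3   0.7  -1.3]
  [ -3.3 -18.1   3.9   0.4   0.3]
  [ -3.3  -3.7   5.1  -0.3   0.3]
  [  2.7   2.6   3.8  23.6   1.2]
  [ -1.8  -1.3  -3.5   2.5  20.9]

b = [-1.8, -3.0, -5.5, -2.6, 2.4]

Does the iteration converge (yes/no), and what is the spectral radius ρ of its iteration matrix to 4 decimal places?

Diagonal D = diag(-13.8, -18.1, 5.1, 23.6, 20.9); L, U strict lower/upper.
Jacobi T = -D⁻¹(L+U): T[2,1] = -(-3.7)/(5.1) = +0.7255; T[2,2] = 0.
  T[0,:] = [+0.0000 +0.1957 -0.0942 +0.0507 -0.0942]
  T[1,:] = [-0.1823 +0.0000 +0.2155 +0.0221 +0.0166]
  T[2,:] = [+0.6471 +0.7255 +0.0000 +0.0588 -0.0588]
  T[3,:] = [-0.1144 -0.1102 -0.1610 +0.0000 -0.0508]
  T[4,:] = [+0.0861 +0.0622 +0.1675 -0.1196 +0.0000]
|roots of det(T-λI)|: 0.3226, 0.2519, 0.2519, 0.0532, 0.0169.
ρ(T) = max|λ| = 0.3226; 0.3226 < 1: convergent.

yes, ρ = 0.3226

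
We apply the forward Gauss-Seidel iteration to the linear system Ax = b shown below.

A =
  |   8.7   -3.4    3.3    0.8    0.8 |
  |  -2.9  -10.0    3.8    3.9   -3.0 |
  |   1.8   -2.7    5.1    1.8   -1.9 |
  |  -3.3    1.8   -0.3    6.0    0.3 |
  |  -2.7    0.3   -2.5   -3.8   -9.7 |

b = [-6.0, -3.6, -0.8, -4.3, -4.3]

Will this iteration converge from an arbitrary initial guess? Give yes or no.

yes

A = D + L + U where D = diag(8.7, -10, 5.1, 6, -9.7).
T_GS = -(D+L)⁻¹U: row 0 first, T[0,2] = -(3.3)/(8.7) = -0.3793; later rows by forward substitution.
  T[0,:] = [+0.0000, +0.3908, -0.3793, -0.0920, -0.0920]
  T[1,:] = [+0.0000, -0.1133, +0.4900, +0.4167, -0.2733]
  T[2,:] = [+0.0000, -0.1979, +0.3933, -0.0999, +0.2603]
  T[3,:] = [+0.0000, +0.2390, -0.3360, -0.1806, -0.0056]
  T[4,:] = [+0.0000, -0.1549, +0.1510, +0.1350, -0.0478]
eigenvalue magnitudes: 0.5326, 0.3198, 0.3198, 0.0134, 0.0000.
ρ = 0.5326; 0.5326 < 1: convergent.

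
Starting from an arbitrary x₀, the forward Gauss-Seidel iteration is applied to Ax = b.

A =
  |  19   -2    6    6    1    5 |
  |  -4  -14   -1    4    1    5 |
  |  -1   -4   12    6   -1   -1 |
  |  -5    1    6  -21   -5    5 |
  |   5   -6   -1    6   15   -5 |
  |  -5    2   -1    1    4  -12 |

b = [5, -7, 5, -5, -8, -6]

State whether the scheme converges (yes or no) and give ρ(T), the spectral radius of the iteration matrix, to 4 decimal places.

Let D = diag(19, -14, 12, -21, 15, -12); L, U the strict triangles.
GS T = -(D+L)⁻¹U: row 0 first, T[0,4] = -(1)/(19) = -0.0526; later rows by forward substitution.
  T[0,:] = [+0.0000 +0.1053 -0.3158 -0.3158 -0.0526 -0.2632]
  T[1,:] = [+0.0000 -0.0301 +0.0188 +0.3759 +0.0865 +0.4323]
  T[2,:] = [+0.0000 -0.0013 -0.0201 -0.4010 +0.1078 +0.2055]
  T[3,:] = [+0.0000 -0.0269 +0.0704 -0.0215 -0.1907 +0.3801]
  T[4,:] = [+0.0000 -0.0365 +0.0833 +0.2375 +0.1356 +0.4557]
  T[5,:] = [+0.0000 -0.0632 +0.1700 +0.3050 +0.0567 +0.3481]
|roots of det(T-λI)|: 0.5040, 0.2972, 0.2311, 0.2311, 0.0155, 0.0000.
ρ(T) = max|λ| = 0.5040; 0.5040 < 1: convergent.

yes, ρ = 0.5040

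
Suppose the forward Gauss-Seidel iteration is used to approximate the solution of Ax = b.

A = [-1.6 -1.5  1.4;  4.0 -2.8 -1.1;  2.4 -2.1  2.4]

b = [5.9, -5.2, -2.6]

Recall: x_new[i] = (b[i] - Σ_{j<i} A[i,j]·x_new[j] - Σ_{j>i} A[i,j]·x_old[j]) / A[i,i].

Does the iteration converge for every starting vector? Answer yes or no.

no

Diagonal D = diag(-1.6, -2.8, 2.4); L, U strict lower/upper.
Gauss-Seidel: T = -(D+L)⁻¹U, row 0 first, T[0,1] = -(-1.5)/(-1.6) = -0.9375; later rows by forward substitution.
  T[0,:] = [+0.0000 -0.9375 +0.8750]
  T[1,:] = [+0.0000 -1.3393 +0.8571]
  T[2,:] = [+0.0000 -0.2344 -0.1250]
|eigenvalues of T|: 1.1417, 0.3226, 0.0000.
ρ = 1.1417; 1.1417 > 1: divergent.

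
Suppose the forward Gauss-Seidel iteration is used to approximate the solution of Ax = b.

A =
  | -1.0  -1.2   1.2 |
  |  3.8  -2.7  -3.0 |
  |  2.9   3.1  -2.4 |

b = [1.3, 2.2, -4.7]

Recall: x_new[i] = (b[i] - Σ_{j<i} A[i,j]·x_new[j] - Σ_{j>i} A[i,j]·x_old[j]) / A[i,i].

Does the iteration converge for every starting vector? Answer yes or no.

no

Split A = D + L + U, D = diag(-1, -2.7, -2.4).
Gauss-Seidel: T = -(D+L)⁻¹U, row 0 first, T[0,1] = -(-1.2)/(-1) = -1.2000; later rows by forward substitution.
  T[0,:] = [+0.0000, -1.2000, +1.2000]
  T[1,:] = [+0.0000, -1.6889, +0.5778]
  T[2,:] = [+0.0000, -3.6315, +2.1963]
|roots of det(T-λI)|: 1.5481, 1.0407, 0.0000.
spectral radius ρ = 1.5481; 1.5481 > 1 ⇒ diverges.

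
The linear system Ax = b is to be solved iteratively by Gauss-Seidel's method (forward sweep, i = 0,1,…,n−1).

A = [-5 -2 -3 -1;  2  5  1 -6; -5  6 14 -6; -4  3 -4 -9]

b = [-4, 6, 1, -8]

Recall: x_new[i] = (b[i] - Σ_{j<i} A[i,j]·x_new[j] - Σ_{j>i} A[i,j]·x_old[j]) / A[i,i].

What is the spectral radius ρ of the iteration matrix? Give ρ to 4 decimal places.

Let D = diag(-5, 5, 14, -9); L, U the strict triangles.
GS T = -(D+L)⁻¹U: row 0 first, T[0,2] = -(-3)/(-5) = -0.6000; later rows by forward substitution.
  T[0,:] = [+0.0000, -0.4000, -0.6000, -0.2000]
  T[1,:] = [+0.0000, +0.1600, +0.0400, +1.2800]
  T[2,:] = [+0.0000, -0.2114, -0.2314, -0.1914]
  T[3,:] = [+0.0000, +0.3251, +0.3829, +0.6006]
eigenvalue magnitudes: 0.9489, 0.4550, 0.0353, 0.0000.
ρ = 0.9489; 0.9489 < 1: convergent.

0.9489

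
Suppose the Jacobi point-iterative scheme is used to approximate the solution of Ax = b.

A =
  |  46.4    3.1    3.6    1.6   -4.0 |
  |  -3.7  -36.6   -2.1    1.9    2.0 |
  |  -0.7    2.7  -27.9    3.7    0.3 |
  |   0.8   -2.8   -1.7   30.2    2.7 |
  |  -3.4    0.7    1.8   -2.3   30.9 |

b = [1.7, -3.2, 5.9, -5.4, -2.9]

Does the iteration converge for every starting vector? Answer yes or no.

yes

Write A = D+L+U with D = diag(46.4, -36.6, -27.9, 30.2, 30.9).
Jacobi: T = -D⁻¹(L+U), T[1,3] = -(1.9)/(-36.6) = +0.0519; T[1,1] = 0.
  T[0,:] = [+0.0000  -0.0668  -0.0776  -0.0345  +0.0862]
  T[1,:] = [-0.1011  +0.0000  -0.0574  +0.0519  +0.0546]
  T[2,:] = [-0.0251  +0.0968  +0.0000  +0.1326  +0.0108]
  T[3,:] = [-0.0265  +0.0927  +0.0563  +0.0000  -0.0894]
  T[4,:] = [+0.1100  -0.0227  -0.0583  +0.0744  +0.0000]
moduli |λ_i(T)| = 0.1798, 0.0935, 0.0935, 0.0643, 0.0643.
ρ(T) = max|λ| = 0.1798; 0.1798 < 1 ⇒ converges.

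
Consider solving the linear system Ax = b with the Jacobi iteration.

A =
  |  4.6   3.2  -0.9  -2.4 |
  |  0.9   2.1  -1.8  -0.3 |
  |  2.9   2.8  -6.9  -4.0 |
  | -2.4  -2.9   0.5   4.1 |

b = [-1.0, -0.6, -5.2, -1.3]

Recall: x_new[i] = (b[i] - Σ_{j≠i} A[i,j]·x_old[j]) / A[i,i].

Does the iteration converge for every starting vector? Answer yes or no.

Diagonal D = diag(4.6, 2.1, -6.9, 4.1); L, U strict lower/upper.
T_J = -D⁻¹(L+U): T[0,2] = -(-0.9)/(4.6) = +0.1957; T[0,0] = 0.
  T[0,:] = [+0.0000  -0.6957  +0.1957  +0.5217]
  T[1,:] = [-0.4286  +0.0000  +0.8571  +0.1429]
  T[2,:] = [+0.4203  +0.4058  +0.0000  -0.5797]
  T[3,:] = [+0.5854  +0.7073  -0.1220  +0.0000]
|λ(T)| sorted: 1.4163, 0.5697, 0.5642, 0.5642.
ρ(T) = max|λ| = 1.4163; 1.4163 > 1: divergent.

no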